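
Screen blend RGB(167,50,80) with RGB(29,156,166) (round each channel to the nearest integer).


Screen: C = 255 - (255-A)×(255-B)/255, rounded to nearest integer
R: 255 - (255-167)×(255-29)/255 = 255 - 19888/255 ≈ 255 - 77.992 = 177.008 → 177
G: 255 - (255-50)×(255-156)/255 = 255 - 20295/255 ≈ 255 - 79.588 = 175.412 → 175
B: 255 - (255-80)×(255-166)/255 = 255 - 15575/255 ≈ 255 - 61.078 = 193.922 → 194
= RGB(177, 175, 194)


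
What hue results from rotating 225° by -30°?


New hue = (H + rotation) mod 360
New hue = (225 -30) mod 360
= 195 mod 360
= 195°


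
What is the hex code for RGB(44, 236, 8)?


R = 44 → 2C (hex)
G = 236 → EC (hex)
B = 8 → 08 (hex)
Hex = #2CEC08


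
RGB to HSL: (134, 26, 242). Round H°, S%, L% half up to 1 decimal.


Normalize: R'=134/255≈0.5255, G'=26/255≈0.1020, B'=242/255≈0.9490
Max=242/255, Min=26/255, Δ=Max-Min=216/255
L = (Max+Min)/2 = (242+26)/510 = 268/510 = 0.52549… → L = 52.5%
L > 0.5 → S = Δ/(2-Max-Min) = 216/(510-242-26) = 216/242 = 0.89256… → S = 89.3%
(the 1/255 factors cancel in S and H, so raw channel differences can be used)
Max is B' → H = 60 × ((R-G)/Δ + 4) = 60 × ((134-26)/216 + 4)
  108/216 + 4 = 0.5 + 4 = 4.5
  H = 60 × 4.5 = 270° → H = 270.0°
= HSL(270.0°, 89.3%, 52.5%)


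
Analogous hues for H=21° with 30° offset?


Base hue: 21°
Left analog: (21 - 30) mod 360 = 351°
Right analog: (21 + 30) mod 360 = 51°
Analogous hues = 351° and 51°


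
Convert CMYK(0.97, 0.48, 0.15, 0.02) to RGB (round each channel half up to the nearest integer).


R = 255 × (1-C) × (1-K) = 255 × 0.03 × 0.98 = 7.497 → 7
G = 255 × (1-M) × (1-K) = 255 × 0.52 × 0.98 = 129.948 → 130
B = 255 × (1-Y) × (1-K) = 255 × 0.85 × 0.98 = 212.415 → 212
= RGB(7, 130, 212)


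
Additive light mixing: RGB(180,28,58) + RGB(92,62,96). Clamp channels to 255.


Additive: each channel = min(255, C₁+C₂)
R: 180+92 = 272 → 255
G: 28+62 = 90 → 90
B: 58+96 = 154 → 154
= RGB(255, 90, 154)


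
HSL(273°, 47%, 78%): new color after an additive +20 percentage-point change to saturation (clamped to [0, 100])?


Original S = 47%
Adjustment = +20 percentage points
New S = 47 + (20) = 67
Clamp to [0, 100] → 67
= HSL(273°, 67%, 78%)


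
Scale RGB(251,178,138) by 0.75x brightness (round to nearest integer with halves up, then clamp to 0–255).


Multiply each channel by 0.75, round half up, clamp to [0, 255]
R: 251×0.75 = 188.25 → round → 188
G: 178×0.75 = 133.5 → round → 134
B: 138×0.75 = 103.5 → round → 104
= RGB(188, 134, 104)


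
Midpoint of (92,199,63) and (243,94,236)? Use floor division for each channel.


Midpoint: each channel = ⌊(C₁+C₂)/2⌋
R: ⌊(92+243)/2⌋ = 167
G: ⌊(199+94)/2⌋ = 146
B: ⌊(63+236)/2⌋ = 149
= RGB(167, 146, 149)


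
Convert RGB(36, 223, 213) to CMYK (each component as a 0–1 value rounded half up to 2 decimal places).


R'=36/255≈0.1412, G'=223/255≈0.8745, B'=213/255≈0.8353
K = 1 - max(R',G',B') = 1 - 223/255 = 32/255 = 0.12549… → 0.13
(1-R'-K)/(1-K) simplifies to (max-R)/max with max = 223:
C = (223-36)/223 = 187/223 = 0.83856… → 0.84
M = (223-223)/223 = 0/223 = 0 → 0.00
Y = (223-213)/223 = 10/223 = 0.04484… → 0.04
= CMYK(0.84, 0.00, 0.04, 0.13)


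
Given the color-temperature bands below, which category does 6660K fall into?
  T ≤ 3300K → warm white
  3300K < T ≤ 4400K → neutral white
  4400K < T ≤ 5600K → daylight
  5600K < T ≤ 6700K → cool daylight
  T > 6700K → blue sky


Temperature: 6660K
5600K < 6660K ≤ 6700K → cool daylight
Classification: cool daylight


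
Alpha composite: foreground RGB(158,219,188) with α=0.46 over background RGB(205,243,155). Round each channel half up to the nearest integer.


C = α×F + (1-α)×B, with 1-α = 0.54
R: 0.46×158 + 0.54×205 = 72.68 + 110.70 = 183.38 → 183
G: 0.46×219 + 0.54×243 = 100.74 + 131.22 = 231.96 → 232
B: 0.46×188 + 0.54×155 = 86.48 + 83.70 = 170.18 → 170
= RGB(183, 232, 170)


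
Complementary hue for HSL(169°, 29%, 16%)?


Complement = opposite side of color wheel = hue + 180°
H' = (169 + 180) mod 360 = 349°
S and L unchanged.
= HSL(349°, 29%, 16%)


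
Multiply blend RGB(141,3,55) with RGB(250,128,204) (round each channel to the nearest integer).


Multiply: C = A×B/255, rounded to nearest integer
R: 141×250/255 = 35250/255 ≈ 138.235 → 138
G: 3×128/255 = 384/255 ≈ 1.506 → 2
B: 55×204/255 = 11220/255 ≈ 44.000 → 44
= RGB(138, 2, 44)


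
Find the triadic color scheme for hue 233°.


Triadic: equally spaced at 120° intervals
H1 = 233°
H2 = (233 + 120) mod 360 = 353°
H3 = (233 + 240) mod 360 = 113°
Triadic = 233°, 353°, 113°


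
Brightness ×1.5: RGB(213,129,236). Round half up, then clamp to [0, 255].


Multiply each channel by 1.5, round half up, clamp to [0, 255]
R: 213×1.5 = 319.5 → round → 320 → clamp → 255
G: 129×1.5 = 193.5 → round → 194
B: 236×1.5 = 354 → clamp → 255
= RGB(255, 194, 255)


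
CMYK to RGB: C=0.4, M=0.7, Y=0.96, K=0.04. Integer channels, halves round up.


R = 255 × (1-C) × (1-K) = 255 × 0.60 × 0.96 = 146.88 → 147
G = 255 × (1-M) × (1-K) = 255 × 0.30 × 0.96 = 73.44 → 73
B = 255 × (1-Y) × (1-K) = 255 × 0.04 × 0.96 = 9.792 → 10
= RGB(147, 73, 10)


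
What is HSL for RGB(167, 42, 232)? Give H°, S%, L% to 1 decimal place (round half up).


Normalize: R'=167/255≈0.6549, G'=42/255≈0.1647, B'=232/255≈0.9098
Max=232/255, Min=42/255, Δ=Max-Min=190/255
L = (Max+Min)/2 = (232+42)/510 = 274/510 = 0.53725… → L = 53.7%
L > 0.5 → S = Δ/(2-Max-Min) = 190/(510-232-42) = 190/236 = 0.80508… → S = 80.5%
(the 1/255 factors cancel in S and H, so raw channel differences can be used)
Max is B' → H = 60 × ((R-G)/Δ + 4) = 60 × ((167-42)/190 + 4)
  125/190 + 4 = 0.6578… + 4 = 4.6578…
  H = 60 × 4.6578… = 279.473…° → H = 279.5°
= HSL(279.5°, 80.5%, 53.7%)


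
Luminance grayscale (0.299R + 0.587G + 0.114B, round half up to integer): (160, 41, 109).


Gray = 0.299×R + 0.587×G + 0.114×B
Gray = 0.299×160 + 0.587×41 + 0.114×109
Gray = 47.840 + 24.067 + 12.426
Gray = 84.333 → round half up → 84
Gray = 84


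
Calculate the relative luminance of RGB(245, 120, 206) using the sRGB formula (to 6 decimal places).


Linearize each channel (sRGB transfer function): c = v/255; c_lin = c/12.92 if c ≤ 0.04045, else ((c+0.055)/1.055)^2.4
  R: 245/255 ≈ 0.960784 > 0.04045 → ((0.960784+0.055)/1.055)^2.4 ≈ 0.913099
  G: 120/255 ≈ 0.470588 > 0.04045 → ((0.470588+0.055)/1.055)^2.4 ≈ 0.187821
  B: 206/255 ≈ 0.807843 > 0.04045 → ((0.807843+0.055)/1.055)^2.4 ≈ 0.617207
R_lin = 0.913099, G_lin = 0.187821, B_lin = 0.617207
L = 0.2126×R + 0.7152×G + 0.0722×B
L = 0.2126×0.913099 + 0.7152×0.187821 + 0.0722×0.617207
L ≈ 0.373017


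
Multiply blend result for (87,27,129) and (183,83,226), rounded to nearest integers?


Multiply: C = A×B/255, rounded to nearest integer
R: 87×183/255 = 15921/255 ≈ 62.435 → 62
G: 27×83/255 = 2241/255 ≈ 8.788 → 9
B: 129×226/255 = 29154/255 ≈ 114.329 → 114
= RGB(62, 9, 114)


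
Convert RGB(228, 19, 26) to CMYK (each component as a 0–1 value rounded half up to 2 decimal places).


R'=228/255≈0.8941, G'=19/255≈0.0745, B'=26/255≈0.1020
K = 1 - max(R',G',B') = 1 - 228/255 = 27/255 = 0.10588… → 0.11
(1-R'-K)/(1-K) simplifies to (max-R)/max with max = 228:
C = (228-228)/228 = 0/228 = 0 → 0.00
M = (228-19)/228 = 209/228 = 0.91666… → 0.92
Y = (228-26)/228 = 202/228 = 0.88596… → 0.89
= CMYK(0.00, 0.92, 0.89, 0.11)


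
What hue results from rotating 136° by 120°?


New hue = (H + rotation) mod 360
New hue = (136 + 120) mod 360
= 256 mod 360
= 256°


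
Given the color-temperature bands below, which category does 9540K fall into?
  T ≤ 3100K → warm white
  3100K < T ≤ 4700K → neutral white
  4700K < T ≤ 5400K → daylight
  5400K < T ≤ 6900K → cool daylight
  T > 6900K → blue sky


Temperature: 9540K
9540K > 6900K → blue sky
Classification: blue sky


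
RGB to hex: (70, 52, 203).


R = 70 → 46 (hex)
G = 52 → 34 (hex)
B = 203 → CB (hex)
Hex = #4634CB


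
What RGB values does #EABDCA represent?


EA → 234 (R)
BD → 189 (G)
CA → 202 (B)
= RGB(234, 189, 202)


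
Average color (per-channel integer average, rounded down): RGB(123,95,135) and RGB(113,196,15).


Midpoint: each channel = ⌊(C₁+C₂)/2⌋
R: ⌊(123+113)/2⌋ = 118
G: ⌊(95+196)/2⌋ = 145
B: ⌊(135+15)/2⌋ = 75
= RGB(118, 145, 75)


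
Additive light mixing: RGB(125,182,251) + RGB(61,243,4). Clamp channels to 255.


Additive: each channel = min(255, C₁+C₂)
R: 125+61 = 186 → 186
G: 182+243 = 425 → 255
B: 251+4 = 255 → 255
= RGB(186, 255, 255)


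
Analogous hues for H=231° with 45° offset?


Base hue: 231°
Left analog: (231 - 45) mod 360 = 186°
Right analog: (231 + 45) mod 360 = 276°
Analogous hues = 186° and 276°


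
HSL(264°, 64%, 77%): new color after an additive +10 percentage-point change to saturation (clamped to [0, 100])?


Original S = 64%
Adjustment = +10 percentage points
New S = 64 + (10) = 74
Clamp to [0, 100] → 74
= HSL(264°, 74%, 77%)


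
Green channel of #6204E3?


Color: #6204E3
R = 62 = 98
G = 04 = 4
B = E3 = 227
Green = 4


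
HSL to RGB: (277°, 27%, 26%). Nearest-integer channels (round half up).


H=277°, S=0.27, L=0.26
C = (1-|2L-1|)×S = (1-|-0.48|)×0.27 = 0.1404
H' = H/60 = 277/60 ≈ 4.6167; X = C×(1-|H' mod 2 - 1|) = 0.08658
m = L - C/2 = 0.26 - 0.0702 = 0.1898
Sector ⌊H'⌋ = 4 → (R',G',B') = (0.08658, 0.0, 0.1404)
RGB = ((R'+m)×255, (G'+m)×255, (B'+m)×255) = (70.4769, 48.399, 84.201)
Round half up → RGB(70, 48, 84)


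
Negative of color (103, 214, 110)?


Invert: (255-R, 255-G, 255-B)
R: 255-103 = 152
G: 255-214 = 41
B: 255-110 = 145
= RGB(152, 41, 145)


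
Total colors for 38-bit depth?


Colors = 2^bits = 2^38
= 274,877,906,944 colors


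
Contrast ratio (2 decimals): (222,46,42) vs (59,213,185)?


Linearize each sRGB channel c=v/255: c/12.92 if c ≤ 0.04045 else ((c+0.055)/1.055)^2.4
L = 0.2126×R_lin + 0.7152×G_lin + 0.0722×B_lin
Color 1 (222,46,42):
  R=222: 222/255≈0.8706 > 0.04045 → ((0.8706+0.055)/1.055)^2.4 ≈ 0.73046
  G=46: 46/255≈0.1804 > 0.04045 → ((0.1804+0.055)/1.055)^2.4 ≈ 0.02732
  B=42: 42/255≈0.1647 > 0.04045 → ((0.1647+0.055)/1.055)^2.4 ≈ 0.02315
  L1 = 0.2126×0.73046 + 0.7152×0.02732 + 0.0722×0.02315 ≈ 0.17651
Color 2 (59,213,185):
  R=59: 59/255≈0.2314 > 0.04045 → ((0.2314+0.055)/1.055)^2.4 ≈ 0.04374
  G=213: 213/255≈0.8353 > 0.04045 → ((0.8353+0.055)/1.055)^2.4 ≈ 0.66539
  B=185: 185/255≈0.7255 > 0.04045 → ((0.7255+0.055)/1.055)^2.4 ≈ 0.48515
  L2 = 0.2126×0.04374 + 0.7152×0.66539 + 0.0722×0.48515 ≈ 0.52021
Lighter = 0.52021, Darker = 0.17651
Ratio = (L_lighter + 0.05) / (L_darker + 0.05)
Ratio = (0.52021 + 0.05) / (0.17651 + 0.05) = 0.57021 / 0.22651 ≈ 2.5174
Ratio ≈ 2.52:1


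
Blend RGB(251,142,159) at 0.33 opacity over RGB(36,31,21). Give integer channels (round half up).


C = α×F + (1-α)×B, with 1-α = 0.67
R: 0.33×251 + 0.67×36 = 82.83 + 24.12 = 106.95 → 107
G: 0.33×142 + 0.67×31 = 46.86 + 20.77 = 67.63 → 68
B: 0.33×159 + 0.67×21 = 52.47 + 14.07 = 66.54 → 67
= RGB(107, 68, 67)


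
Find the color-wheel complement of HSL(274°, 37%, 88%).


Complement = opposite side of color wheel = hue + 180°
H' = (274 + 180) mod 360 = 94°
S and L unchanged.
= HSL(94°, 37%, 88%)


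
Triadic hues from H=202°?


Triadic: equally spaced at 120° intervals
H1 = 202°
H2 = (202 + 120) mod 360 = 322°
H3 = (202 + 240) mod 360 = 82°
Triadic = 202°, 322°, 82°


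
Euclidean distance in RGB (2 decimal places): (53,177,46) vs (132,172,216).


d = √[(R₁-R₂)² + (G₁-G₂)² + (B₁-B₂)²]
d = √[(53-132)² + (177-172)² + (46-216)²]
d = √[6241 + 25 + 28900]
d = √35166
d ≈ 187.53


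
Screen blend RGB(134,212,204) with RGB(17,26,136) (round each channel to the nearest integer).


Screen: C = 255 - (255-A)×(255-B)/255, rounded to nearest integer
R: 255 - (255-134)×(255-17)/255 = 255 - 28798/255 ≈ 255 - 112.933 = 142.067 → 142
G: 255 - (255-212)×(255-26)/255 = 255 - 9847/255 ≈ 255 - 38.616 = 216.384 → 216
B: 255 - (255-204)×(255-136)/255 = 255 - 6069/255 ≈ 255 - 23.800 = 231.200 → 231
= RGB(142, 216, 231)


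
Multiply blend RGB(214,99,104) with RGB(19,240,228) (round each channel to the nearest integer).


Multiply: C = A×B/255, rounded to nearest integer
R: 214×19/255 = 4066/255 ≈ 15.945 → 16
G: 99×240/255 = 23760/255 ≈ 93.176 → 93
B: 104×228/255 = 23712/255 ≈ 92.988 → 93
= RGB(16, 93, 93)


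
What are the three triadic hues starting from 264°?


Triadic: equally spaced at 120° intervals
H1 = 264°
H2 = (264 + 120) mod 360 = 24°
H3 = (264 + 240) mod 360 = 144°
Triadic = 264°, 24°, 144°


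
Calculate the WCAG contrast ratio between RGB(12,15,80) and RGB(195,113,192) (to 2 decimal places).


Linearize each sRGB channel c=v/255: c/12.92 if c ≤ 0.04045 else ((c+0.055)/1.055)^2.4
L = 0.2126×R_lin + 0.7152×G_lin + 0.0722×B_lin
Color 1 (12,15,80):
  R=12: 12/255≈0.0471 > 0.04045 → ((0.0471+0.055)/1.055)^2.4 ≈ 0.00368
  G=15: 15/255≈0.0588 > 0.04045 → ((0.0588+0.055)/1.055)^2.4 ≈ 0.00478
  B=80: 80/255≈0.3137 > 0.04045 → ((0.3137+0.055)/1.055)^2.4 ≈ 0.08022
  L1 = 0.2126×0.00368 + 0.7152×0.00478 + 0.0722×0.08022 ≈ 0.00999
Color 2 (195,113,192):
  R=195: 195/255≈0.7647 > 0.04045 → ((0.7647+0.055)/1.055)^2.4 ≈ 0.54572
  G=113: 113/255≈0.4431 > 0.04045 → ((0.4431+0.055)/1.055)^2.4 ≈ 0.16513
  B=192: 192/255≈0.7529 > 0.04045 → ((0.7529+0.055)/1.055)^2.4 ≈ 0.52712
  L2 = 0.2126×0.54572 + 0.7152×0.16513 + 0.0722×0.52712 ≈ 0.27218
Lighter = 0.27218, Darker = 0.00999
Ratio = (L_lighter + 0.05) / (L_darker + 0.05)
Ratio = (0.27218 + 0.05) / (0.00999 + 0.05) = 0.32218 / 0.05999 ≈ 5.3706
Ratio ≈ 5.37:1


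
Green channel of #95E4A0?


Color: #95E4A0
R = 95 = 149
G = E4 = 228
B = A0 = 160
Green = 228


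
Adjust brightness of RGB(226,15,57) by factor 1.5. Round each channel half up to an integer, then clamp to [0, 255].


Multiply each channel by 1.5, round half up, clamp to [0, 255]
R: 226×1.5 = 339 → clamp → 255
G: 15×1.5 = 22.5 → round → 23
B: 57×1.5 = 85.5 → round → 86
= RGB(255, 23, 86)


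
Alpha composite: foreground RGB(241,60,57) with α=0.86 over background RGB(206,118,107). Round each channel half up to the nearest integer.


C = α×F + (1-α)×B, with 1-α = 0.14
R: 0.86×241 + 0.14×206 = 207.26 + 28.84 = 236.10 → 236
G: 0.86×60 + 0.14×118 = 51.60 + 16.52 = 68.12 → 68
B: 0.86×57 + 0.14×107 = 49.02 + 14.98 = 64.00 → 64
= RGB(236, 68, 64)


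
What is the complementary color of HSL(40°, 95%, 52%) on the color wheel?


Complement = opposite side of color wheel = hue + 180°
H' = (40 + 180) mod 360 = 220°
S and L unchanged.
= HSL(220°, 95%, 52%)


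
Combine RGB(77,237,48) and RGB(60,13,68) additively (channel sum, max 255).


Additive: each channel = min(255, C₁+C₂)
R: 77+60 = 137 → 137
G: 237+13 = 250 → 250
B: 48+68 = 116 → 116
= RGB(137, 250, 116)


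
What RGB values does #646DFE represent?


64 → 100 (R)
6D → 109 (G)
FE → 254 (B)
= RGB(100, 109, 254)


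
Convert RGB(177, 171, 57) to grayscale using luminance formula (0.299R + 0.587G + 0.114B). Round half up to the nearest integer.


Gray = 0.299×R + 0.587×G + 0.114×B
Gray = 0.299×177 + 0.587×171 + 0.114×57
Gray = 52.923 + 100.377 + 6.498
Gray = 159.798 → round half up → 160
Gray = 160


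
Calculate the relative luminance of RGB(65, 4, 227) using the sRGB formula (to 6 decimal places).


Linearize each channel (sRGB transfer function): c = v/255; c_lin = c/12.92 if c ≤ 0.04045, else ((c+0.055)/1.055)^2.4
  R: 65/255 ≈ 0.254902 > 0.04045 → ((0.254902+0.055)/1.055)^2.4 ≈ 0.052861
  G: 4/255 ≈ 0.015686 ≤ 0.04045 → 0.015686/12.92 ≈ 0.001214
  B: 227/255 ≈ 0.890196 > 0.04045 → ((0.890196+0.055)/1.055)^2.4 ≈ 0.768151
R_lin = 0.052861, G_lin = 0.001214, B_lin = 0.768151
L = 0.2126×R + 0.7152×G + 0.0722×B
L = 0.2126×0.052861 + 0.7152×0.001214 + 0.0722×0.768151
L ≈ 0.067567


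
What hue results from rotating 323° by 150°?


New hue = (H + rotation) mod 360
New hue = (323 + 150) mod 360
= 473 mod 360
= 113°


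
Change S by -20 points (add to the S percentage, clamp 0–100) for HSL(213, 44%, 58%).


Original S = 44%
Adjustment = -20 percentage points
New S = 44 + (-20) = 24
Clamp to [0, 100] → 24
= HSL(213°, 24%, 58%)


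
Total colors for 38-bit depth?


Colors = 2^bits = 2^38
= 274,877,906,944 colors


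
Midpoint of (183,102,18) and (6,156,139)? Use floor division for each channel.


Midpoint: each channel = ⌊(C₁+C₂)/2⌋
R: ⌊(183+6)/2⌋ = 94
G: ⌊(102+156)/2⌋ = 129
B: ⌊(18+139)/2⌋ = 78
= RGB(94, 129, 78)


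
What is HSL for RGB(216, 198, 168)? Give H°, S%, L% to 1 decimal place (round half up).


Normalize: R'=216/255≈0.8471, G'=198/255≈0.7765, B'=168/255≈0.6588
Max=216/255, Min=168/255, Δ=Max-Min=48/255
L = (Max+Min)/2 = (216+168)/510 = 384/510 = 0.75294… → L = 75.3%
L > 0.5 → S = Δ/(2-Max-Min) = 48/(510-216-168) = 48/126 = 0.38095… → S = 38.1%
(the 1/255 factors cancel in S and H, so raw channel differences can be used)
Max is R' → H = 60 × (((G-B)/Δ) mod 6) = 60 × (((198-168)/48) mod 6)
  30/48 = 0.625
  H = 60 × 0.625 = 37.5° → H = 37.5°
= HSL(37.5°, 38.1%, 75.3%)


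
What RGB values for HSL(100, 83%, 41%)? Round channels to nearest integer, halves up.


H=100°, S=0.83, L=0.41
C = (1-|2L-1|)×S = (1-|-0.18|)×0.83 = 0.6806
H' = H/60 = 100/60 ≈ 1.6667; X = C×(1-|H' mod 2 - 1|) ≈ 0.2269
m = L - C/2 = 0.41 - 0.3403 = 0.0697
Sector ⌊H'⌋ = 1 → (R',G',B') = (≈0.2269, 0.6806, 0.0)
RGB = ((R'+m)×255, (G'+m)×255, (B'+m)×255) = (75.6245, 191.3265, 17.7735)
Round half up → RGB(76, 191, 18)


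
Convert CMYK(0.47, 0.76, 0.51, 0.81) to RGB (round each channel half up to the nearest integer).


R = 255 × (1-C) × (1-K) = 255 × 0.53 × 0.19 = 25.6785 → 26
G = 255 × (1-M) × (1-K) = 255 × 0.24 × 0.19 = 11.628 → 12
B = 255 × (1-Y) × (1-K) = 255 × 0.49 × 0.19 = 23.7405 → 24
= RGB(26, 12, 24)


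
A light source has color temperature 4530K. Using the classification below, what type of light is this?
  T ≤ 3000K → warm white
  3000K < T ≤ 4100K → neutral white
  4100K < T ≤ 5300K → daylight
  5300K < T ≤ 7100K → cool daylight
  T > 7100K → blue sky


Temperature: 4530K
4100K < 4530K ≤ 5300K → daylight
Classification: daylight


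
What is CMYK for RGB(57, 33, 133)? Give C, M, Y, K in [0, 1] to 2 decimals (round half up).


R'=57/255≈0.2235, G'=33/255≈0.1294, B'=133/255≈0.5216
K = 1 - max(R',G',B') = 1 - 133/255 = 122/255 = 0.47843… → 0.48
(1-R'-K)/(1-K) simplifies to (max-R)/max with max = 133:
C = (133-57)/133 = 76/133 = 0.57142… → 0.57
M = (133-33)/133 = 100/133 = 0.75187… → 0.75
Y = (133-133)/133 = 0/133 = 0 → 0.00
= CMYK(0.57, 0.75, 0.00, 0.48)


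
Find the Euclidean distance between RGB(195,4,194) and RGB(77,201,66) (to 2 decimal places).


d = √[(R₁-R₂)² + (G₁-G₂)² + (B₁-B₂)²]
d = √[(195-77)² + (4-201)² + (194-66)²]
d = √[13924 + 38809 + 16384]
d = √69117
d ≈ 262.90


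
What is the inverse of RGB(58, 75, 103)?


Invert: (255-R, 255-G, 255-B)
R: 255-58 = 197
G: 255-75 = 180
B: 255-103 = 152
= RGB(197, 180, 152)


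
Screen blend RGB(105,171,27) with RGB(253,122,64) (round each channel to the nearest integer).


Screen: C = 255 - (255-A)×(255-B)/255, rounded to nearest integer
R: 255 - (255-105)×(255-253)/255 = 255 - 300/255 ≈ 255 - 1.176 = 253.824 → 254
G: 255 - (255-171)×(255-122)/255 = 255 - 11172/255 ≈ 255 - 43.812 = 211.188 → 211
B: 255 - (255-27)×(255-64)/255 = 255 - 43548/255 ≈ 255 - 170.776 = 84.224 → 84
= RGB(254, 211, 84)


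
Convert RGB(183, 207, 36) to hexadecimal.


R = 183 → B7 (hex)
G = 207 → CF (hex)
B = 36 → 24 (hex)
Hex = #B7CF24


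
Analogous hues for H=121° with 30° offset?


Base hue: 121°
Left analog: (121 - 30) mod 360 = 91°
Right analog: (121 + 30) mod 360 = 151°
Analogous hues = 91° and 151°


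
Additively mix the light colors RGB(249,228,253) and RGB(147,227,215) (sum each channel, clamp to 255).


Additive: each channel = min(255, C₁+C₂)
R: 249+147 = 396 → 255
G: 228+227 = 455 → 255
B: 253+215 = 468 → 255
= RGB(255, 255, 255)


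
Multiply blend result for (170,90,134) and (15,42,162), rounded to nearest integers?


Multiply: C = A×B/255, rounded to nearest integer
R: 170×15/255 = 2550/255 ≈ 10.000 → 10
G: 90×42/255 = 3780/255 ≈ 14.824 → 15
B: 134×162/255 = 21708/255 ≈ 85.129 → 85
= RGB(10, 15, 85)


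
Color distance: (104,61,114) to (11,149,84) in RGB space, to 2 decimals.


d = √[(R₁-R₂)² + (G₁-G₂)² + (B₁-B₂)²]
d = √[(104-11)² + (61-149)² + (114-84)²]
d = √[8649 + 7744 + 900]
d = √17293
d ≈ 131.50


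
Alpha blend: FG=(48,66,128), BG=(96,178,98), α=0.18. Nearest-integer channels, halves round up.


C = α×F + (1-α)×B, with 1-α = 0.82
R: 0.18×48 + 0.82×96 = 8.64 + 78.72 = 87.36 → 87
G: 0.18×66 + 0.82×178 = 11.88 + 145.96 = 157.84 → 158
B: 0.18×128 + 0.82×98 = 23.04 + 80.36 = 103.40 → 103
= RGB(87, 158, 103)


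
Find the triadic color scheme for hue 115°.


Triadic: equally spaced at 120° intervals
H1 = 115°
H2 = (115 + 120) mod 360 = 235°
H3 = (115 + 240) mod 360 = 355°
Triadic = 115°, 235°, 355°


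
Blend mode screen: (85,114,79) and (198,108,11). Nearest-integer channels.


Screen: C = 255 - (255-A)×(255-B)/255, rounded to nearest integer
R: 255 - (255-85)×(255-198)/255 = 255 - 9690/255 ≈ 255 - 38.000 = 217.000 → 217
G: 255 - (255-114)×(255-108)/255 = 255 - 20727/255 ≈ 255 - 81.282 = 173.718 → 174
B: 255 - (255-79)×(255-11)/255 = 255 - 42944/255 ≈ 255 - 168.408 = 86.592 → 87
= RGB(217, 174, 87)


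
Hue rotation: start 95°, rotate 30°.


New hue = (H + rotation) mod 360
New hue = (95 + 30) mod 360
= 125 mod 360
= 125°


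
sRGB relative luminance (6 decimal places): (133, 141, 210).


Linearize each channel (sRGB transfer function): c = v/255; c_lin = c/12.92 if c ≤ 0.04045, else ((c+0.055)/1.055)^2.4
  R: 133/255 ≈ 0.521569 > 0.04045 → ((0.521569+0.055)/1.055)^2.4 ≈ 0.234551
  G: 141/255 ≈ 0.552941 > 0.04045 → ((0.552941+0.055)/1.055)^2.4 ≈ 0.266356
  B: 210/255 ≈ 0.823529 > 0.04045 → ((0.823529+0.055)/1.055)^2.4 ≈ 0.644480
R_lin = 0.234551, G_lin = 0.266356, B_lin = 0.644480
L = 0.2126×R + 0.7152×G + 0.0722×B
L = 0.2126×0.234551 + 0.7152×0.266356 + 0.0722×0.644480
L ≈ 0.286894


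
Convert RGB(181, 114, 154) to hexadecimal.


R = 181 → B5 (hex)
G = 114 → 72 (hex)
B = 154 → 9A (hex)
Hex = #B5729A


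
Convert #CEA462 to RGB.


CE → 206 (R)
A4 → 164 (G)
62 → 98 (B)
= RGB(206, 164, 98)


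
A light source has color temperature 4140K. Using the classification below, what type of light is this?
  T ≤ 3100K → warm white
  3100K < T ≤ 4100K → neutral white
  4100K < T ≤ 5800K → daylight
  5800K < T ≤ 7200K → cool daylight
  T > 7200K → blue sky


Temperature: 4140K
4100K < 4140K ≤ 5800K → daylight
Classification: daylight


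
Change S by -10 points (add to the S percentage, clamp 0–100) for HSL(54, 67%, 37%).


Original S = 67%
Adjustment = -10 percentage points
New S = 67 + (-10) = 57
Clamp to [0, 100] → 57
= HSL(54°, 57%, 37%)


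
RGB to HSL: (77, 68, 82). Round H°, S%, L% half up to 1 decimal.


Normalize: R'=77/255≈0.3020, G'=68/255≈0.2667, B'=82/255≈0.3216
Max=82/255, Min=68/255, Δ=Max-Min=14/255
L = (Max+Min)/2 = (82+68)/510 = 150/510 = 0.29411… → L = 29.4%
L ≤ 0.5 → S = Δ/(Max+Min) = 14/(82+68) = 14/150 = 0.09333… → S = 9.3%
(the 1/255 factors cancel in S and H, so raw channel differences can be used)
Max is B' → H = 60 × ((R-G)/Δ + 4) = 60 × ((77-68)/14 + 4)
  9/14 + 4 = 0.6428… + 4 = 4.6428…
  H = 60 × 4.6428… = 278.571…° → H = 278.6°
= HSL(278.6°, 9.3%, 29.4%)


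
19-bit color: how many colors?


Colors = 2^bits = 2^19
= 524,288 colors


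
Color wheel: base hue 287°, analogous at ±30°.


Base hue: 287°
Left analog: (287 - 30) mod 360 = 257°
Right analog: (287 + 30) mod 360 = 317°
Analogous hues = 257° and 317°


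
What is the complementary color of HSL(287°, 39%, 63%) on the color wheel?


Complement = opposite side of color wheel = hue + 180°
H' = (287 + 180) mod 360 = 107°
S and L unchanged.
= HSL(107°, 39%, 63%)


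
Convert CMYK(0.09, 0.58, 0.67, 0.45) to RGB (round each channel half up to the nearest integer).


R = 255 × (1-C) × (1-K) = 255 × 0.91 × 0.55 = 127.6275 → 128
G = 255 × (1-M) × (1-K) = 255 × 0.42 × 0.55 = 58.905 → 59
B = 255 × (1-Y) × (1-K) = 255 × 0.33 × 0.55 = 46.2825 → 46
= RGB(128, 59, 46)


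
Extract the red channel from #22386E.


Color: #22386E
R = 22 = 34
G = 38 = 56
B = 6E = 110
Red = 34


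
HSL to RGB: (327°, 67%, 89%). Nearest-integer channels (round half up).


H=327°, S=0.67, L=0.89
C = (1-|2L-1|)×S = (1-|0.78|)×0.67 = 0.1474
H' = H/60 = 327/60 ≈ 5.4500; X = C×(1-|H' mod 2 - 1|) = 0.08107
m = L - C/2 = 0.89 - 0.0737 = 0.8163
Sector ⌊H'⌋ = 5 → (R',G',B') = (0.1474, 0.0, 0.08107)
RGB = ((R'+m)×255, (G'+m)×255, (B'+m)×255) = (245.7435, 208.1565, 228.82935)
Round half up → RGB(246, 208, 229)


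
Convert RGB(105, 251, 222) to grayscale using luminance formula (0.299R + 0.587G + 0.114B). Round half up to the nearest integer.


Gray = 0.299×R + 0.587×G + 0.114×B
Gray = 0.299×105 + 0.587×251 + 0.114×222
Gray = 31.395 + 147.337 + 25.308
Gray = 204.040 → round half up → 204
Gray = 204


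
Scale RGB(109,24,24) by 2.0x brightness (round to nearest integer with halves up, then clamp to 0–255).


Multiply each channel by 2.0, round half up, clamp to [0, 255]
R: 109×2.0 = 218
G: 24×2.0 = 48
B: 24×2.0 = 48
= RGB(218, 48, 48)


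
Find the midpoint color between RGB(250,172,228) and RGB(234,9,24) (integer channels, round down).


Midpoint: each channel = ⌊(C₁+C₂)/2⌋
R: ⌊(250+234)/2⌋ = 242
G: ⌊(172+9)/2⌋ = 90
B: ⌊(228+24)/2⌋ = 126
= RGB(242, 90, 126)


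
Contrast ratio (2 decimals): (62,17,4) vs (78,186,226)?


Linearize each sRGB channel c=v/255: c/12.92 if c ≤ 0.04045 else ((c+0.055)/1.055)^2.4
L = 0.2126×R_lin + 0.7152×G_lin + 0.0722×B_lin
Color 1 (62,17,4):
  R=62: 62/255≈0.2431 > 0.04045 → ((0.2431+0.055)/1.055)^2.4 ≈ 0.04817
  G=17: 17/255≈0.0667 > 0.04045 → ((0.0667+0.055)/1.055)^2.4 ≈ 0.00561
  B=4: 4/255≈0.0157 ≤ 0.04045 → 0.0157/12.92 ≈ 0.00121
  L1 = 0.2126×0.04817 + 0.7152×0.00561 + 0.0722×0.00121 ≈ 0.01434
Color 2 (78,186,226):
  R=78: 78/255≈0.3059 > 0.04045 → ((0.3059+0.055)/1.055)^2.4 ≈ 0.07619
  G=186: 186/255≈0.7294 > 0.04045 → ((0.7294+0.055)/1.055)^2.4 ≈ 0.49102
  B=226: 226/255≈0.8863 > 0.04045 → ((0.8863+0.055)/1.055)^2.4 ≈ 0.76052
  L2 = 0.2126×0.07619 + 0.7152×0.49102 + 0.0722×0.76052 ≈ 0.42228
Lighter = 0.42228, Darker = 0.01434
Ratio = (L_lighter + 0.05) / (L_darker + 0.05)
Ratio = (0.42228 + 0.05) / (0.01434 + 0.05) = 0.47228 / 0.06434 ≈ 7.3407
Ratio ≈ 7.34:1


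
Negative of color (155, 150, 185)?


Invert: (255-R, 255-G, 255-B)
R: 255-155 = 100
G: 255-150 = 105
B: 255-185 = 70
= RGB(100, 105, 70)


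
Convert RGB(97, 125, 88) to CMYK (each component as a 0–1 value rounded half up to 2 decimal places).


R'=97/255≈0.3804, G'=125/255≈0.4902, B'=88/255≈0.3451
K = 1 - max(R',G',B') = 1 - 125/255 = 130/255 = 0.50980… → 0.51
(1-R'-K)/(1-K) simplifies to (max-R)/max with max = 125:
C = (125-97)/125 = 28/125 = 0.224 → 0.22
M = (125-125)/125 = 0/125 = 0 → 0.00
Y = (125-88)/125 = 37/125 = 0.296 → 0.30
= CMYK(0.22, 0.00, 0.30, 0.51)


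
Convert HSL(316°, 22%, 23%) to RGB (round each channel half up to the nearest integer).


H=316°, S=0.22, L=0.23
C = (1-|2L-1|)×S = (1-|-0.54|)×0.22 = 0.1012
H' = H/60 = 316/60 ≈ 5.2667; X = C×(1-|H' mod 2 - 1|) ≈ 0.0742
m = L - C/2 = 0.23 - 0.0506 = 0.1794
Sector ⌊H'⌋ = 5 → (R',G',B') = (0.1012, 0.0, ≈0.0742)
RGB = ((R'+m)×255, (G'+m)×255, (B'+m)×255) = (71.553, 45.747, 64.6714)
Round half up → RGB(72, 46, 65)


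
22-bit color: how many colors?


Colors = 2^bits = 2^22
= 4,194,304 colors


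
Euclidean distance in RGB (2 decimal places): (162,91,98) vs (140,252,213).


d = √[(R₁-R₂)² + (G₁-G₂)² + (B₁-B₂)²]
d = √[(162-140)² + (91-252)² + (98-213)²]
d = √[484 + 25921 + 13225]
d = √39630
d ≈ 199.07


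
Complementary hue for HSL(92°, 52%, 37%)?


Complement = opposite side of color wheel = hue + 180°
H' = (92 + 180) mod 360 = 272°
S and L unchanged.
= HSL(272°, 52%, 37%)


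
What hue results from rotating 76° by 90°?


New hue = (H + rotation) mod 360
New hue = (76 + 90) mod 360
= 166 mod 360
= 166°


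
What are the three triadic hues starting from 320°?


Triadic: equally spaced at 120° intervals
H1 = 320°
H2 = (320 + 120) mod 360 = 80°
H3 = (320 + 240) mod 360 = 200°
Triadic = 320°, 80°, 200°


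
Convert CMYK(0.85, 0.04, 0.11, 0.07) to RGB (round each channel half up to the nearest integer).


R = 255 × (1-C) × (1-K) = 255 × 0.15 × 0.93 = 35.5725 → 36
G = 255 × (1-M) × (1-K) = 255 × 0.96 × 0.93 = 227.664 → 228
B = 255 × (1-Y) × (1-K) = 255 × 0.89 × 0.93 = 211.0635 → 211
= RGB(36, 228, 211)


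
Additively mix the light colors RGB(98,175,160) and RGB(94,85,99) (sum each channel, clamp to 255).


Additive: each channel = min(255, C₁+C₂)
R: 98+94 = 192 → 192
G: 175+85 = 260 → 255
B: 160+99 = 259 → 255
= RGB(192, 255, 255)


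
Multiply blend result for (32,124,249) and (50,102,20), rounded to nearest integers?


Multiply: C = A×B/255, rounded to nearest integer
R: 32×50/255 = 1600/255 ≈ 6.275 → 6
G: 124×102/255 = 12648/255 ≈ 49.600 → 50
B: 249×20/255 = 4980/255 ≈ 19.529 → 20
= RGB(6, 50, 20)


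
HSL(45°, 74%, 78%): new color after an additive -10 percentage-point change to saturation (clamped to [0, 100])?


Original S = 74%
Adjustment = -10 percentage points
New S = 74 + (-10) = 64
Clamp to [0, 100] → 64
= HSL(45°, 64%, 78%)


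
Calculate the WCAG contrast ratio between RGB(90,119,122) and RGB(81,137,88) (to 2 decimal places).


Linearize each sRGB channel c=v/255: c/12.92 if c ≤ 0.04045 else ((c+0.055)/1.055)^2.4
L = 0.2126×R_lin + 0.7152×G_lin + 0.0722×B_lin
Color 1 (90,119,122):
  R=90: 90/255≈0.3529 > 0.04045 → ((0.3529+0.055)/1.055)^2.4 ≈ 0.10224
  G=119: 119/255≈0.4667 > 0.04045 → ((0.4667+0.055)/1.055)^2.4 ≈ 0.18447
  B=122: 122/255≈0.4784 > 0.04045 → ((0.4784+0.055)/1.055)^2.4 ≈ 0.19462
  L1 = 0.2126×0.10224 + 0.7152×0.18447 + 0.0722×0.19462 ≈ 0.16772
Color 2 (81,137,88):
  R=81: 81/255≈0.3176 > 0.04045 → ((0.3176+0.055)/1.055)^2.4 ≈ 0.08228
  G=137: 137/255≈0.5373 > 0.04045 → ((0.5373+0.055)/1.055)^2.4 ≈ 0.25016
  B=88: 88/255≈0.3451 > 0.04045 → ((0.3451+0.055)/1.055)^2.4 ≈ 0.09759
  L2 = 0.2126×0.08228 + 0.7152×0.25016 + 0.0722×0.09759 ≈ 0.20345
Lighter = 0.20345, Darker = 0.16772
Ratio = (L_lighter + 0.05) / (L_darker + 0.05)
Ratio = (0.20345 + 0.05) / (0.16772 + 0.05) = 0.25345 / 0.21772 ≈ 1.1641
Ratio ≈ 1.16:1


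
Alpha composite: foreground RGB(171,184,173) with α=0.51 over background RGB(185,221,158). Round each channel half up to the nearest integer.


C = α×F + (1-α)×B, with 1-α = 0.49
R: 0.51×171 + 0.49×185 = 87.21 + 90.65 = 177.86 → 178
G: 0.51×184 + 0.49×221 = 93.84 + 108.29 = 202.13 → 202
B: 0.51×173 + 0.49×158 = 88.23 + 77.42 = 165.65 → 166
= RGB(178, 202, 166)


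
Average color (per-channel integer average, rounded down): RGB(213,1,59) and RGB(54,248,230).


Midpoint: each channel = ⌊(C₁+C₂)/2⌋
R: ⌊(213+54)/2⌋ = 133
G: ⌊(1+248)/2⌋ = 124
B: ⌊(59+230)/2⌋ = 144
= RGB(133, 124, 144)


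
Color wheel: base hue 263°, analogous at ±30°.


Base hue: 263°
Left analog: (263 - 30) mod 360 = 233°
Right analog: (263 + 30) mod 360 = 293°
Analogous hues = 233° and 293°


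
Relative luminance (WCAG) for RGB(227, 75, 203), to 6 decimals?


Linearize each channel (sRGB transfer function): c = v/255; c_lin = c/12.92 if c ≤ 0.04045, else ((c+0.055)/1.055)^2.4
  R: 227/255 ≈ 0.890196 > 0.04045 → ((0.890196+0.055)/1.055)^2.4 ≈ 0.768151
  G: 75/255 ≈ 0.294118 > 0.04045 → ((0.294118+0.055)/1.055)^2.4 ≈ 0.070360
  B: 203/255 ≈ 0.796078 > 0.04045 → ((0.796078+0.055)/1.055)^2.4 ≈ 0.597202
R_lin = 0.768151, G_lin = 0.070360, B_lin = 0.597202
L = 0.2126×R + 0.7152×G + 0.0722×B
L = 0.2126×0.768151 + 0.7152×0.070360 + 0.0722×0.597202
L ≈ 0.256748


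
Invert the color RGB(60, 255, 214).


Invert: (255-R, 255-G, 255-B)
R: 255-60 = 195
G: 255-255 = 0
B: 255-214 = 41
= RGB(195, 0, 41)


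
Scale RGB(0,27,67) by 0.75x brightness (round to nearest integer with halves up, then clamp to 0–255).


Multiply each channel by 0.75, round half up, clamp to [0, 255]
R: 0×0.75 = 0
G: 27×0.75 = 20.25 → round → 20
B: 67×0.75 = 50.25 → round → 50
= RGB(0, 20, 50)


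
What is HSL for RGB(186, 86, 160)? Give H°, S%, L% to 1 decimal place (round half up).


Normalize: R'=186/255≈0.7294, G'=86/255≈0.3373, B'=160/255≈0.6275
Max=186/255, Min=86/255, Δ=Max-Min=100/255
L = (Max+Min)/2 = (186+86)/510 = 272/510 = 0.53333… → L = 53.3%
L > 0.5 → S = Δ/(2-Max-Min) = 100/(510-186-86) = 100/238 = 0.42016… → S = 42.0%
(the 1/255 factors cancel in S and H, so raw channel differences can be used)
Max is R' → H = 60 × (((G-B)/Δ) mod 6) = 60 × (((86-160)/100) mod 6)
  (-74)/100 = -0.74; negative, so add 6 → 5.26
  H = 60 × 5.26 = 315.6° → H = 315.6°
= HSL(315.6°, 42.0%, 53.3%)


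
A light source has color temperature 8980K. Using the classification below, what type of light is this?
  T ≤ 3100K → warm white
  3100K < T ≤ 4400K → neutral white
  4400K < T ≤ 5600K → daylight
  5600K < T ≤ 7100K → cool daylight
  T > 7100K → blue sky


Temperature: 8980K
8980K > 7100K → blue sky
Classification: blue sky


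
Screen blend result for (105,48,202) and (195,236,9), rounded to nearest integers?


Screen: C = 255 - (255-A)×(255-B)/255, rounded to nearest integer
R: 255 - (255-105)×(255-195)/255 = 255 - 9000/255 ≈ 255 - 35.294 = 219.706 → 220
G: 255 - (255-48)×(255-236)/255 = 255 - 3933/255 ≈ 255 - 15.424 = 239.576 → 240
B: 255 - (255-202)×(255-9)/255 = 255 - 13038/255 ≈ 255 - 51.129 = 203.871 → 204
= RGB(220, 240, 204)


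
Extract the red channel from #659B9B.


Color: #659B9B
R = 65 = 101
G = 9B = 155
B = 9B = 155
Red = 101


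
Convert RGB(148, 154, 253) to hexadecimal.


R = 148 → 94 (hex)
G = 154 → 9A (hex)
B = 253 → FD (hex)
Hex = #949AFD


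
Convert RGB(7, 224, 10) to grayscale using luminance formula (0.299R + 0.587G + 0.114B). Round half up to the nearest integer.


Gray = 0.299×R + 0.587×G + 0.114×B
Gray = 0.299×7 + 0.587×224 + 0.114×10
Gray = 2.093 + 131.488 + 1.140
Gray = 134.721 → round half up → 135
Gray = 135


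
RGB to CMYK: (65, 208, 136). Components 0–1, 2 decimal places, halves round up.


R'=65/255≈0.2549, G'=208/255≈0.8157, B'=136/255≈0.5333
K = 1 - max(R',G',B') = 1 - 208/255 = 47/255 = 0.18431… → 0.18
(1-R'-K)/(1-K) simplifies to (max-R)/max with max = 208:
C = (208-65)/208 = 143/208 = 0.6875 → 0.69
M = (208-208)/208 = 0/208 = 0 → 0.00
Y = (208-136)/208 = 72/208 = 0.34615… → 0.35
= CMYK(0.69, 0.00, 0.35, 0.18)


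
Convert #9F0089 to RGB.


9F → 159 (R)
00 → 0 (G)
89 → 137 (B)
= RGB(159, 0, 137)


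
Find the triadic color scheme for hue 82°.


Triadic: equally spaced at 120° intervals
H1 = 82°
H2 = (82 + 120) mod 360 = 202°
H3 = (82 + 240) mod 360 = 322°
Triadic = 82°, 202°, 322°


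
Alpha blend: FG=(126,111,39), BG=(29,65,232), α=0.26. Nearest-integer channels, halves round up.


C = α×F + (1-α)×B, with 1-α = 0.74
R: 0.26×126 + 0.74×29 = 32.76 + 21.46 = 54.22 → 54
G: 0.26×111 + 0.74×65 = 28.86 + 48.10 = 76.96 → 77
B: 0.26×39 + 0.74×232 = 10.14 + 171.68 = 181.82 → 182
= RGB(54, 77, 182)


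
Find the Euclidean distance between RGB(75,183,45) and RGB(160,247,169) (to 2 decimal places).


d = √[(R₁-R₂)² + (G₁-G₂)² + (B₁-B₂)²]
d = √[(75-160)² + (183-247)² + (45-169)²]
d = √[7225 + 4096 + 15376]
d = √26697
d ≈ 163.39


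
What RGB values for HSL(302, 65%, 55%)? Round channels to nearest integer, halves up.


H=302°, S=0.65, L=0.55
C = (1-|2L-1|)×S = (1-|0.10|)×0.65 = 0.585
H' = H/60 = 302/60 ≈ 5.0333; X = C×(1-|H' mod 2 - 1|) = 0.5655
m = L - C/2 = 0.55 - 0.2925 = 0.2575
Sector ⌊H'⌋ = 5 → (R',G',B') = (0.585, 0.0, 0.5655)
RGB = ((R'+m)×255, (G'+m)×255, (B'+m)×255) = (214.8375, 65.6625, 209.865)
Round half up → RGB(215, 66, 210)


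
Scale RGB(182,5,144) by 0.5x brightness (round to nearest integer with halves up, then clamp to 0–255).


Multiply each channel by 0.5, round half up, clamp to [0, 255]
R: 182×0.5 = 91
G: 5×0.5 = 2.5 → round → 3
B: 144×0.5 = 72
= RGB(91, 3, 72)


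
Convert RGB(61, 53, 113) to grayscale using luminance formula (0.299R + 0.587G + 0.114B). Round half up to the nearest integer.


Gray = 0.299×R + 0.587×G + 0.114×B
Gray = 0.299×61 + 0.587×53 + 0.114×113
Gray = 18.239 + 31.111 + 12.882
Gray = 62.232 → round half up → 62
Gray = 62


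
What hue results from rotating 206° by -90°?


New hue = (H + rotation) mod 360
New hue = (206 -90) mod 360
= 116 mod 360
= 116°


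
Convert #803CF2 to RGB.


80 → 128 (R)
3C → 60 (G)
F2 → 242 (B)
= RGB(128, 60, 242)


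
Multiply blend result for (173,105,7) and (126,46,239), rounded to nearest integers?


Multiply: C = A×B/255, rounded to nearest integer
R: 173×126/255 = 21798/255 ≈ 85.482 → 85
G: 105×46/255 = 4830/255 ≈ 18.941 → 19
B: 7×239/255 = 1673/255 ≈ 6.561 → 7
= RGB(85, 19, 7)


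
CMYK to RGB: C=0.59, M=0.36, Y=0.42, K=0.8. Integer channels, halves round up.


R = 255 × (1-C) × (1-K) = 255 × 0.41 × 0.20 = 20.91 → 21
G = 255 × (1-M) × (1-K) = 255 × 0.64 × 0.20 = 32.64 → 33
B = 255 × (1-Y) × (1-K) = 255 × 0.58 × 0.20 = 29.58 → 30
= RGB(21, 33, 30)


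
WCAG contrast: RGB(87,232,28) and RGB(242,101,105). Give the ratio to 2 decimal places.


Linearize each sRGB channel c=v/255: c/12.92 if c ≤ 0.04045 else ((c+0.055)/1.055)^2.4
L = 0.2126×R_lin + 0.7152×G_lin + 0.0722×B_lin
Color 1 (87,232,28):
  R=87: 87/255≈0.3412 > 0.04045 → ((0.3412+0.055)/1.055)^2.4 ≈ 0.09531
  G=232: 232/255≈0.9098 > 0.04045 → ((0.9098+0.055)/1.055)^2.4 ≈ 0.80695
  B=28: 28/255≈0.1098 > 0.04045 → ((0.1098+0.055)/1.055)^2.4 ≈ 0.01161
  L1 = 0.2126×0.09531 + 0.7152×0.80695 + 0.0722×0.01161 ≈ 0.59823
Color 2 (242,101,105):
  R=242: 242/255≈0.9490 > 0.04045 → ((0.9490+0.055)/1.055)^2.4 ≈ 0.88792
  G=101: 101/255≈0.3961 > 0.04045 → ((0.3961+0.055)/1.055)^2.4 ≈ 0.13014
  B=105: 105/255≈0.4118 > 0.04045 → ((0.4118+0.055)/1.055)^2.4 ≈ 0.14126
  L2 = 0.2126×0.88792 + 0.7152×0.13014 + 0.0722×0.14126 ≈ 0.29205
Lighter = 0.59823, Darker = 0.29205
Ratio = (L_lighter + 0.05) / (L_darker + 0.05)
Ratio = (0.59823 + 0.05) / (0.29205 + 0.05) = 0.64823 / 0.34205 ≈ 1.8952
Ratio ≈ 1.90:1


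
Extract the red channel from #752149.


Color: #752149
R = 75 = 117
G = 21 = 33
B = 49 = 73
Red = 117
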